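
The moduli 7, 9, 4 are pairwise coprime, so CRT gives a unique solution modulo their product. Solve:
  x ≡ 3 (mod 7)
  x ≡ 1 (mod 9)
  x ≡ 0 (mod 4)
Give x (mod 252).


Moduli 7, 9, 4 are pairwise coprime; by CRT there is a unique solution modulo M = 7 · 9 · 4 = 252.
Solve pairwise, accumulating the modulus:
  Start with x ≡ 3 (mod 7).
  Combine with x ≡ 1 (mod 9): since gcd(7, 9) = 1, we get a unique residue mod 63.
    Write x = 3 + 7·t and substitute into x ≡ 1 (mod 9): 7·t ≡ 1 − 3 = -2 (mod 9).
    Reduce coefficients mod 9: 7·t ≡ 7 (mod 9).
    The inverse of 7 mod 9 is 4 (since 7·4 = 28 = 3·9 + 1), so t ≡ 4·7 = 28 ≡ 1 (mod 9).
    Then x = 3 + 7·1 = 10, valid modulo lcm(7, 9) = 63: x ≡ 10 (mod 63).
  Combine with x ≡ 0 (mod 4): since gcd(63, 4) = 1, we get a unique residue mod 252.
    Write x = 10 + 63·t and substitute into x ≡ 0 (mod 4): 63·t ≡ 0 − 10 = -10 (mod 4).
    Reduce coefficients mod 4: 3·t ≡ 2 (mod 4).
    The inverse of 3 mod 4 is 3 (since 3·3 = 9 = 2·4 + 1), so t ≡ 3·2 = 6 ≡ 2 (mod 4).
    Then x = 10 + 63·2 = 136, valid modulo lcm(63, 4) = 252: x ≡ 136 (mod 252).
Verify: 136 mod 7 = 3 ✓, 136 mod 9 = 1 ✓, 136 mod 4 = 0 ✓.

x ≡ 136 (mod 252).


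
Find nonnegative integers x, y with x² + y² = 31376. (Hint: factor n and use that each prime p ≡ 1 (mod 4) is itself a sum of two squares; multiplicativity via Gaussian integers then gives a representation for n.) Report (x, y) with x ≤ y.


Step 1: Factor n = 31376 = 2^4 · 37 · 53.
Step 2: Check the mod-4 condition on each prime factor: 2 = 2 (special); 37 ≡ 1 (mod 4), exponent 1; 53 ≡ 1 (mod 4), exponent 1.
All primes ≡ 3 (mod 4) appear to even exponent (or don't appear), so by the two-squares theorem n IS expressible as a sum of two squares.
Step 3: Build a representation. Group n = k² · m with k = 4 and m = 37 · 53 = 1961 (a product of primes ≡ 1 (mod 4)); a representation of m scales to one of n via (k·x)² + (k·y)² = k²(x² + y²). Each prime p ≡ 1 (mod 4) is itself a sum of two squares; find a² by testing p − a² for a perfect square:
  37: 37 − 1² = 36 = 6² ⇒ 37 = 1² + 6².
  53: 53 − 1² = 52, 53 − 2² = 49 = 7² ⇒ 53 = 2² + 7².
  Combine using the Brahmagupta–Fibonacci identity (a² + b²)(c² + d²) = (ac − bd)² + (ad + bc)² = (ac + bd)² + (ad − bc)²:
  37 · 53 = 1961: from (1² + 6²)(2² + 7²), take (1·2 − 6·7, 1·7 + 6·2) = (2 − 42, 7 + 12) = (-40, 19); dropping signs (only squares matter) gives (40, 19); check 40² + 19² = 1600 + 361 = 1961 ✓.
  Scale by k = 4: (4·40, 4·19) = (160, 76).
Step 4: Order so x ≤ y and verify: 76² + 160² = 5776 + 25600 = 31376 = n. ✓

n = 31376 = 76² + 160² (one valid representation with x ≤ y).


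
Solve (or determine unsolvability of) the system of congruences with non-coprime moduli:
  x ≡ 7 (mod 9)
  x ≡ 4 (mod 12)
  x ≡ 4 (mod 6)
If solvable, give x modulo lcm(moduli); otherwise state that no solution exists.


Moduli 9, 12, 6 are not pairwise coprime, so CRT works modulo lcm(m_i) when all pairwise compatibility conditions hold.
Pairwise compatibility: gcd(m_i, m_j) must divide a_i - a_j for every pair.
Merge one congruence at a time:
  Start: x ≡ 7 (mod 9).
  Combine with x ≡ 4 (mod 12): gcd(9, 12) = 3; 4 - 7 = -3, which IS divisible by 3, so compatible.
    Write x = 7 + 9·t and substitute into x ≡ 4 (mod 12): 9·t ≡ 4 − 7 = -3 (mod 12).
    Divide the congruence (and modulus) by g = 3: 3·t ≡ -1 (mod 4).
    Reduce coefficients mod 4: 3·t ≡ 3 (mod 4).
    The inverse of 3 mod 4 is 3 (since 3·3 = 9 = 2·4 + 1), so t ≡ 3·3 = 9 ≡ 1 (mod 4).
    Then x = 7 + 9·1 = 16, valid modulo lcm(9, 12) = 36: x ≡ 16 (mod 36).
  Combine with x ≡ 4 (mod 6): gcd(36, 6) = 6; 4 - 16 = -12, which IS divisible by 6, so compatible.
    Write x = 16 + 36·t and substitute into x ≡ 4 (mod 6): 36·t ≡ 4 − 16 = -12 (mod 6).
    Divide the congruence (and modulus) by g = 6: 6·t ≡ -2 (mod 1).
    Modulo 1 every t works; take t = 0.
    Then x = 16 + 36·0 = 16, valid modulo lcm(36, 6) = 36: x ≡ 16 (mod 36).
Verify: 16 mod 9 = 7, 16 mod 12 = 4, 16 mod 6 = 4.

x ≡ 16 (mod 36).


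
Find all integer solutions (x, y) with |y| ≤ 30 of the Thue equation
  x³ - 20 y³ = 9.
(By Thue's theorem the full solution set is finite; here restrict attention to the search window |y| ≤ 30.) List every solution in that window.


The equation is x³ - 20y³ = 9. For fixed y, x³ = 20·y³ + 9, so a solution requires the RHS to be a perfect cube.
Strategy: iterate y from -30 to 30, compute RHS = 20·y³ + 9, and check whether it is a (positive or negative) perfect cube.
Check small values of y:
  y = 0: RHS = 9 is not a perfect cube.
  y = 1: RHS = 29 is not a perfect cube.
  y = -1: RHS = -11 is not a perfect cube.
  y = 2: RHS = 169 is not a perfect cube.
  y = -2: RHS = -151 is not a perfect cube.
  y = 3: RHS = 549 is not a perfect cube.
  y = -3: RHS = -531 is not a perfect cube.
Continuing the search up to |y| = 30 finds no solutions either.
No (x, y) in the scanned range satisfies the equation.

No integer solutions with |y| ≤ 30.


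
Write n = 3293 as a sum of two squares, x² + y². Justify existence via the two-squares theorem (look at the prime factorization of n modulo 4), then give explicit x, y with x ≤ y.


Step 1: Factor n = 3293 = 37 · 89.
Step 2: Check the mod-4 condition on each prime factor: 37 ≡ 1 (mod 4), exponent 1; 89 ≡ 1 (mod 4), exponent 1.
All primes ≡ 3 (mod 4) appear to even exponent (or don't appear), so by the two-squares theorem n IS expressible as a sum of two squares.
Step 3: Build a representation. Here n = 37 · 89 is a product of primes ≡ 1 (mod 4). Each prime p ≡ 1 (mod 4) is itself a sum of two squares; find a² by testing p − a² for a perfect square:
  37: 37 − 1² = 36 = 6² ⇒ 37 = 1² + 6².
  89: 89 − 1² = 88, 89 − 2² = 85, 89 − 3² = 80, 89 − 4² = 73, 89 − 5² = 64 = 8² ⇒ 89 = 5² + 8².
  Combine using the Brahmagupta–Fibonacci identity (a² + b²)(c² + d²) = (ac − bd)² + (ad + bc)² = (ac + bd)² + (ad − bc)²:
  37 · 89 = 3293: from (1² + 6²)(5² + 8²), take (1·5 − 6·8, 1·8 + 6·5) = (5 − 48, 8 + 30) = (-43, 38); dropping signs (only squares matter) gives (43, 38); check 43² + 38² = 1849 + 1444 = 3293 ✓.
Step 4: Order so x ≤ y and verify: 38² + 43² = 1444 + 1849 = 3293 = n. ✓

n = 3293 = 38² + 43² (one valid representation with x ≤ y).


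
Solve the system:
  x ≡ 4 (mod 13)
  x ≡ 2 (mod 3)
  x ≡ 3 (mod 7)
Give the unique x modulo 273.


Moduli 13, 3, 7 are pairwise coprime; by CRT there is a unique solution modulo M = 13 · 3 · 7 = 273.
Solve pairwise, accumulating the modulus:
  Start with x ≡ 4 (mod 13).
  Combine with x ≡ 2 (mod 3): since gcd(13, 3) = 1, we get a unique residue mod 39.
    Write x = 4 + 13·t and substitute into x ≡ 2 (mod 3): 13·t ≡ 2 − 4 = -2 (mod 3).
    Reduce coefficients mod 3: 1·t ≡ 1 (mod 3).
    So t ≡ 1 (mod 3).
    Then x = 4 + 13·1 = 17, valid modulo lcm(13, 3) = 39: x ≡ 17 (mod 39).
  Combine with x ≡ 3 (mod 7): since gcd(39, 7) = 1, we get a unique residue mod 273.
    Write x = 17 + 39·t and substitute into x ≡ 3 (mod 7): 39·t ≡ 3 − 17 = -14 (mod 7).
    Reduce coefficients mod 7: 4·t ≡ 0 (mod 7).
    The inverse of 4 mod 7 is 2 (since 4·2 = 8 = 1·7 + 1), so t ≡ 2·0 = 0 ≡ 0 (mod 7).
    Then x = 17 + 39·0 = 17, valid modulo lcm(39, 7) = 273: x ≡ 17 (mod 273).
Verify: 17 mod 13 = 4 ✓, 17 mod 3 = 2 ✓, 17 mod 7 = 3 ✓.

x ≡ 17 (mod 273).


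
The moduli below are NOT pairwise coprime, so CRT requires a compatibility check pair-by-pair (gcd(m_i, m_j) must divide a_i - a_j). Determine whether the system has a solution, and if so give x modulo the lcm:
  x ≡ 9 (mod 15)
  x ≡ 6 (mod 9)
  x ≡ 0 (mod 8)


Moduli 15, 9, 8 are not pairwise coprime, so CRT works modulo lcm(m_i) when all pairwise compatibility conditions hold.
Pairwise compatibility: gcd(m_i, m_j) must divide a_i - a_j for every pair.
Merge one congruence at a time:
  Start: x ≡ 9 (mod 15).
  Combine with x ≡ 6 (mod 9): gcd(15, 9) = 3; 6 - 9 = -3, which IS divisible by 3, so compatible.
    Write x = 9 + 15·t and substitute into x ≡ 6 (mod 9): 15·t ≡ 6 − 9 = -3 (mod 9).
    Divide the congruence (and modulus) by g = 3: 5·t ≡ -1 (mod 3).
    Reduce coefficients mod 3: 2·t ≡ 2 (mod 3).
    The inverse of 2 mod 3 is 2 (since 2·2 = 4 = 1·3 + 1), so t ≡ 2·2 = 4 ≡ 1 (mod 3).
    Then x = 9 + 15·1 = 24, valid modulo lcm(15, 9) = 45: x ≡ 24 (mod 45).
  Combine with x ≡ 0 (mod 8): gcd(45, 8) = 1; 0 - 24 = -24, which IS divisible by 1, so compatible.
    Write x = 24 + 45·t and substitute into x ≡ 0 (mod 8): 45·t ≡ 0 − 24 = -24 (mod 8).
    Reduce coefficients mod 8: 5·t ≡ 0 (mod 8).
    The inverse of 5 mod 8 is 5 (since 5·5 = 25 = 3·8 + 1), so t ≡ 5·0 = 0 ≡ 0 (mod 8).
    Then x = 24 + 45·0 = 24, valid modulo lcm(45, 8) = 360: x ≡ 24 (mod 360).
Verify: 24 mod 15 = 9, 24 mod 9 = 6, 24 mod 8 = 0.

x ≡ 24 (mod 360).


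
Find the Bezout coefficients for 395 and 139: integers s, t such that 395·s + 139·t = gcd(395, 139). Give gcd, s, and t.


Euclidean algorithm on (395, 139) — divide until remainder is 0:
  395 = 2 · 139 + 117
  139 = 1 · 117 + 22
  117 = 5 · 22 + 7
  22 = 3 · 7 + 1
  7 = 7 · 1 + 0
gcd(395, 139) = 1.
Track Bezout coefficients alongside the remainders: start with r₀ = 395 = a·1 + b·0 (s = 1, t = 0) and r₁ = 139 = a·0 + b·1 (s = 0, t = 1); each new remainder r_{k+1} = r_{k-1} − q_k·r_k inherits s_{k+1} = s_{k-1} − q_k·s_k, t_{k+1} = t_{k-1} − q_k·t_k, so r_k = a·s_k + b·t_k at every step:
  q = 2: r = 117, s = 1 − 2·0 = 1, t = 0 − 2·1 = -2  (check: 395·1 + 139·(-2) = 117)
  q = 1: r = 22, s = 0 − 1·1 = -1, t = 1 − 1·(-2) = 3  (check: 395·(-1) + 139·3 = 22)
  q = 5: r = 7, s = 1 − 5·(-1) = 6, t = -2 − 5·3 = -17  (check: 395·6 + 139·(-17) = 7)
  q = 3: r = 1, s = -1 − 3·6 = -19, t = 3 − 3·(-17) = 54  (check: 395·(-19) + 139·54 = 1)
The row with r = 1 (the gcd) gives the Bezout coefficients s = -19, t = 54.
Result: 395 · (-19) + 139 · (54) = 1.

gcd(395, 139) = 1; s = -19, t = 54 (check: 395·(-19) + 139·54 = 1).


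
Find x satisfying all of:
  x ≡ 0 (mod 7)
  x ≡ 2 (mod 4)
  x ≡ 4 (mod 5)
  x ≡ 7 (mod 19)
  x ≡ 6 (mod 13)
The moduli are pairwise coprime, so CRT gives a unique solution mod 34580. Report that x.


Product of moduli M = 7 · 4 · 5 · 19 · 13 = 34580.
Merge one congruence at a time:
  Start: x ≡ 0 (mod 7).
  Combine with x ≡ 2 (mod 4); new modulus lcm = 28.
    Write x = 0 + 7·t and substitute into x ≡ 2 (mod 4): 7·t ≡ 2 − 0 = 2 (mod 4).
    Reduce coefficients mod 4: 3·t ≡ 2 (mod 4).
    The inverse of 3 mod 4 is 3 (since 3·3 = 9 = 2·4 + 1), so t ≡ 3·2 = 6 ≡ 2 (mod 4).
    Then x = 0 + 7·2 = 14, valid modulo lcm(7, 4) = 28: x ≡ 14 (mod 28).
  Combine with x ≡ 4 (mod 5); new modulus lcm = 140.
    Write x = 14 + 28·t and substitute into x ≡ 4 (mod 5): 28·t ≡ 4 − 14 = -10 (mod 5).
    Reduce coefficients mod 5: 3·t ≡ 0 (mod 5).
    The inverse of 3 mod 5 is 2 (since 3·2 = 6 = 1·5 + 1), so t ≡ 2·0 = 0 ≡ 0 (mod 5).
    Then x = 14 + 28·0 = 14, valid modulo lcm(28, 5) = 140: x ≡ 14 (mod 140).
  Combine with x ≡ 7 (mod 19); new modulus lcm = 2660.
    Write x = 14 + 140·t and substitute into x ≡ 7 (mod 19): 140·t ≡ 7 − 14 = -7 (mod 19).
    Reduce coefficients mod 19: 7·t ≡ 12 (mod 19).
    The inverse of 7 mod 19 is 11 (since 7·11 = 77 = 4·19 + 1), so t ≡ 11·12 = 132 ≡ 18 (mod 19).
    Then x = 14 + 140·18 = 2534, valid modulo lcm(140, 19) = 2660: x ≡ 2534 (mod 2660).
  Combine with x ≡ 6 (mod 13); new modulus lcm = 34580.
    Write x = 2534 + 2660·t and substitute into x ≡ 6 (mod 13): 2660·t ≡ 6 − 2534 = -2528 (mod 13).
    Reduce coefficients mod 13: 8·t ≡ 7 (mod 13).
    The inverse of 8 mod 13 is 5 (since 8·5 = 40 = 3·13 + 1), so t ≡ 5·7 = 35 ≡ 9 (mod 13).
    Then x = 2534 + 2660·9 = 26474, valid modulo lcm(2660, 13) = 34580: x ≡ 26474 (mod 34580).
Verify against each original: 26474 mod 7 = 0, 26474 mod 4 = 2, 26474 mod 5 = 4, 26474 mod 19 = 7, 26474 mod 13 = 6.

x ≡ 26474 (mod 34580).


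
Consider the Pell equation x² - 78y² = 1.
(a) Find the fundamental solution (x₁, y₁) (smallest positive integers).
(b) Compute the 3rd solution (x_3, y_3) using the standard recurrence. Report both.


Step 1: Find the fundamental solution (x₁, y₁) of x² - 78y² = 1.
  Expand √78 as a continued fraction. a₀ = ⌊√78⌋ = 8; iterate m_{k+1} = d_k·a_k − m_k, d_{k+1} = (78 − m_{k+1}²)/d_k, a_{k+1} = ⌊(a₀ + m_{k+1})/d_{k+1}⌋ (starting m₀ = 0, d₀ = 1), with convergents p_k = a_k·p_{k-1} + p_{k-2}, q_k = a_k·q_{k-1} + q_{k-2} (p₋₁ = 1, q₋₁ = 0):
  k = 0: a₀ = 8; p₀/q₀ = 8/1; p₀² − 78·q₀² = 64 − 78 = -14.
  k = 1: m = 8, d = 14, a = ⌊(8 + 8)/14⌋ = 1; p/q = (1·8 + 1)/(1·1 + 0) = 9/1; p² − 78·q² = 81 − 78 = 3.
  k = 2: m = 6, d = 3, a = ⌊(8 + 6)/3⌋ = 4; p/q = (4·9 + 8)/(4·1 + 1) = 44/5; p² − 78·q² = 1936 − 1950 = -14.
  k = 3: m = 6, d = 14, a = ⌊(8 + 6)/14⌋ = 1; p/q = (1·44 + 9)/(1·5 + 1) = 53/6; p² − 78·q² = 2809 − 2808 = 1.
  The first convergent with p² − 78·q² = 1 gives the fundamental solution (x₁, y₁) = (53, 6).
Step 2: Apply the recurrence (x_{n+1}, y_{n+1}) = (x₁x_n + 78y₁y_n, x₁y_n + y₁x_n) repeatedly.
  From (x_1, y_1) = (53, 6): x_2 = 53·53 + 78·6·6 = 5617; y_2 = 53·6 + 6·53 = 636.
  From (x_2, y_2) = (5617, 636): x_3 = 53·5617 + 78·6·636 = 595349; y_3 = 53·636 + 6·5617 = 67410.
Step 3: Verify x_3² - 78·y_3² = 354440431801 - 354440431800 = 1 (should be 1). ✓

(x_1, y_1) = (53, 6); (x_3, y_3) = (595349, 67410).


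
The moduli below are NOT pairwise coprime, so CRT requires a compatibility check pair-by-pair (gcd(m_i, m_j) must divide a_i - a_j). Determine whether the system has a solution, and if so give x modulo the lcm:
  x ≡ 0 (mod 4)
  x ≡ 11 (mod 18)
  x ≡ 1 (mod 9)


Moduli 4, 18, 9 are not pairwise coprime, so CRT works modulo lcm(m_i) when all pairwise compatibility conditions hold.
Pairwise compatibility: gcd(m_i, m_j) must divide a_i - a_j for every pair.
Merge one congruence at a time:
  Start: x ≡ 0 (mod 4).
  Combine with x ≡ 11 (mod 18): gcd(4, 18) = 2, and 11 - 0 = 11 is NOT divisible by 2.
    ⇒ system is inconsistent (no integer solution).

No solution (the system is inconsistent).


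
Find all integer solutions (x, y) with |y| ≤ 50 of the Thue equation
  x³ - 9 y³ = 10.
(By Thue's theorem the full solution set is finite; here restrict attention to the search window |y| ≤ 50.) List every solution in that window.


The equation is x³ - 9y³ = 10. For fixed y, x³ = 9·y³ + 10, so a solution requires the RHS to be a perfect cube.
Strategy: iterate y from -50 to 50, compute RHS = 9·y³ + 10, and check whether it is a (positive or negative) perfect cube.
Check small values of y:
  y = 0: RHS = 10 is not a perfect cube.
  y = 1: RHS = 19 is not a perfect cube.
  y = -1: RHS = 1 = (1)³ ⇒ x = 1 works.
  y = 2: RHS = 82 is not a perfect cube.
  y = -2: RHS = -62 is not a perfect cube.
  y = 3: RHS = 253 is not a perfect cube.
  y = -3: RHS = -233 is not a perfect cube.
Continuing the search up to |y| = 50 finds no further solutions beyond those listed.
Collected solutions: (1, -1).

Solutions (with |y| ≤ 50): (1, -1).


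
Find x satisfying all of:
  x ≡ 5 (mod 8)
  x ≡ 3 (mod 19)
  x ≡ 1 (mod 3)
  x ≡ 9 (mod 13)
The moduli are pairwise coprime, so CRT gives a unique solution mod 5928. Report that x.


Product of moduli M = 8 · 19 · 3 · 13 = 5928.
Merge one congruence at a time:
  Start: x ≡ 5 (mod 8).
  Combine with x ≡ 3 (mod 19); new modulus lcm = 152.
    Write x = 5 + 8·t and substitute into x ≡ 3 (mod 19): 8·t ≡ 3 − 5 = -2 (mod 19).
    Reduce coefficients mod 19: 8·t ≡ 17 (mod 19).
    The inverse of 8 mod 19 is 12 (since 8·12 = 96 = 5·19 + 1), so t ≡ 12·17 = 204 ≡ 14 (mod 19).
    Then x = 5 + 8·14 = 117, valid modulo lcm(8, 19) = 152: x ≡ 117 (mod 152).
  Combine with x ≡ 1 (mod 3); new modulus lcm = 456.
    Write x = 117 + 152·t and substitute into x ≡ 1 (mod 3): 152·t ≡ 1 − 117 = -116 (mod 3).
    Reduce coefficients mod 3: 2·t ≡ 1 (mod 3).
    The inverse of 2 mod 3 is 2 (since 2·2 = 4 = 1·3 + 1), so t ≡ 2·1 = 2 ≡ 2 (mod 3).
    Then x = 117 + 152·2 = 421, valid modulo lcm(152, 3) = 456: x ≡ 421 (mod 456).
  Combine with x ≡ 9 (mod 13); new modulus lcm = 5928.
    Write x = 421 + 456·t and substitute into x ≡ 9 (mod 13): 456·t ≡ 9 − 421 = -412 (mod 13).
    Reduce coefficients mod 13: 1·t ≡ 4 (mod 13).
    So t ≡ 4 (mod 13).
    Then x = 421 + 456·4 = 2245, valid modulo lcm(456, 13) = 5928: x ≡ 2245 (mod 5928).
Verify against each original: 2245 mod 8 = 5, 2245 mod 19 = 3, 2245 mod 3 = 1, 2245 mod 13 = 9.

x ≡ 2245 (mod 5928).


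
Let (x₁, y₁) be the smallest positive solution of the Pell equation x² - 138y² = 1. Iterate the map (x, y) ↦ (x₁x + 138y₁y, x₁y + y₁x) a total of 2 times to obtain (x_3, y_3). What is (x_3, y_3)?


Step 1: Find the fundamental solution (x₁, y₁) of x² - 138y² = 1.
  Expand √138 as a continued fraction. a₀ = ⌊√138⌋ = 11; iterate m_{k+1} = d_k·a_k − m_k, d_{k+1} = (138 − m_{k+1}²)/d_k, a_{k+1} = ⌊(a₀ + m_{k+1})/d_{k+1}⌋ (starting m₀ = 0, d₀ = 1), with convergents p_k = a_k·p_{k-1} + p_{k-2}, q_k = a_k·q_{k-1} + q_{k-2} (p₋₁ = 1, q₋₁ = 0):
  k = 0: a₀ = 11; p₀/q₀ = 11/1; p₀² − 138·q₀² = 121 − 138 = -17.
  k = 1: m = 11, d = 17, a = ⌊(11 + 11)/17⌋ = 1; p/q = (1·11 + 1)/(1·1 + 0) = 12/1; p² − 138·q² = 144 − 138 = 6.
  k = 2: m = 6, d = 6, a = ⌊(11 + 6)/6⌋ = 2; p/q = (2·12 + 11)/(2·1 + 1) = 35/3; p² − 138·q² = 1225 − 1242 = -17.
  k = 3: m = 6, d = 17, a = ⌊(11 + 6)/17⌋ = 1; p/q = (1·35 + 12)/(1·3 + 1) = 47/4; p² − 138·q² = 2209 − 2208 = 1.
  The first convergent with p² − 138·q² = 1 gives the fundamental solution (x₁, y₁) = (47, 4).
Step 2: Apply the recurrence (x_{n+1}, y_{n+1}) = (x₁x_n + 138y₁y_n, x₁y_n + y₁x_n) repeatedly.
  From (x_1, y_1) = (47, 4): x_2 = 47·47 + 138·4·4 = 4417; y_2 = 47·4 + 4·47 = 376.
  From (x_2, y_2) = (4417, 376): x_3 = 47·4417 + 138·4·376 = 415151; y_3 = 47·376 + 4·4417 = 35340.
Step 3: Verify x_3² - 138·y_3² = 172350352801 - 172350352800 = 1 (should be 1). ✓

(x_1, y_1) = (47, 4); (x_3, y_3) = (415151, 35340).


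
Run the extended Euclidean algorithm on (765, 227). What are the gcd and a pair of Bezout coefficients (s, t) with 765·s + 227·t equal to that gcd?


Euclidean algorithm on (765, 227) — divide until remainder is 0:
  765 = 3 · 227 + 84
  227 = 2 · 84 + 59
  84 = 1 · 59 + 25
  59 = 2 · 25 + 9
  25 = 2 · 9 + 7
  9 = 1 · 7 + 2
  7 = 3 · 2 + 1
  2 = 2 · 1 + 0
gcd(765, 227) = 1.
Track Bezout coefficients alongside the remainders: start with r₀ = 765 = a·1 + b·0 (s = 1, t = 0) and r₁ = 227 = a·0 + b·1 (s = 0, t = 1); each new remainder r_{k+1} = r_{k-1} − q_k·r_k inherits s_{k+1} = s_{k-1} − q_k·s_k, t_{k+1} = t_{k-1} − q_k·t_k, so r_k = a·s_k + b·t_k at every step:
  q = 3: r = 84, s = 1 − 3·0 = 1, t = 0 − 3·1 = -3  (check: 765·1 + 227·(-3) = 84)
  q = 2: r = 59, s = 0 − 2·1 = -2, t = 1 − 2·(-3) = 7  (check: 765·(-2) + 227·7 = 59)
  q = 1: r = 25, s = 1 − 1·(-2) = 3, t = -3 − 1·7 = -10  (check: 765·3 + 227·(-10) = 25)
  q = 2: r = 9, s = -2 − 2·3 = -8, t = 7 − 2·(-10) = 27  (check: 765·(-8) + 227·27 = 9)
  q = 2: r = 7, s = 3 − 2·(-8) = 19, t = -10 − 2·27 = -64  (check: 765·19 + 227·(-64) = 7)
  q = 1: r = 2, s = -8 − 1·19 = -27, t = 27 − 1·(-64) = 91  (check: 765·(-27) + 227·91 = 2)
  q = 3: r = 1, s = 19 − 3·(-27) = 100, t = -64 − 3·91 = -337  (check: 765·100 + 227·(-337) = 1)
The row with r = 1 (the gcd) gives the Bezout coefficients s = 100, t = -337.
Result: 765 · (100) + 227 · (-337) = 1.

gcd(765, 227) = 1; s = 100, t = -337 (check: 765·100 + 227·(-337) = 1).


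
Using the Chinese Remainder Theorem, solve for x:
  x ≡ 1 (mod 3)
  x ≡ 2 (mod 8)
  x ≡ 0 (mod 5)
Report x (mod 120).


Moduli 3, 8, 5 are pairwise coprime; by CRT there is a unique solution modulo M = 3 · 8 · 5 = 120.
Solve pairwise, accumulating the modulus:
  Start with x ≡ 1 (mod 3).
  Combine with x ≡ 2 (mod 8): since gcd(3, 8) = 1, we get a unique residue mod 24.
    Write x = 1 + 3·t and substitute into x ≡ 2 (mod 8): 3·t ≡ 2 − 1 = 1 (mod 8).
    The inverse of 3 mod 8 is 3 (since 3·3 = 9 = 1·8 + 1), so t ≡ 3·1 = 3 ≡ 3 (mod 8).
    Then x = 1 + 3·3 = 10, valid modulo lcm(3, 8) = 24: x ≡ 10 (mod 24).
  Combine with x ≡ 0 (mod 5): since gcd(24, 5) = 1, we get a unique residue mod 120.
    Write x = 10 + 24·t and substitute into x ≡ 0 (mod 5): 24·t ≡ 0 − 10 = -10 (mod 5).
    Reduce coefficients mod 5: 4·t ≡ 0 (mod 5).
    The inverse of 4 mod 5 is 4 (since 4·4 = 16 = 3·5 + 1), so t ≡ 4·0 = 0 ≡ 0 (mod 5).
    Then x = 10 + 24·0 = 10, valid modulo lcm(24, 5) = 120: x ≡ 10 (mod 120).
Verify: 10 mod 3 = 1 ✓, 10 mod 8 = 2 ✓, 10 mod 5 = 0 ✓.

x ≡ 10 (mod 120).


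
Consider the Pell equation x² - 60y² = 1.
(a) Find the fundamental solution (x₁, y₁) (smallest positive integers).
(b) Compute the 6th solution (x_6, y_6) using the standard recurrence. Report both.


Step 1: Find the fundamental solution (x₁, y₁) of x² - 60y² = 1.
  Expand √60 as a continued fraction. a₀ = ⌊√60⌋ = 7; iterate m_{k+1} = d_k·a_k − m_k, d_{k+1} = (60 − m_{k+1}²)/d_k, a_{k+1} = ⌊(a₀ + m_{k+1})/d_{k+1}⌋ (starting m₀ = 0, d₀ = 1), with convergents p_k = a_k·p_{k-1} + p_{k-2}, q_k = a_k·q_{k-1} + q_{k-2} (p₋₁ = 1, q₋₁ = 0):
  k = 0: a₀ = 7; p₀/q₀ = 7/1; p₀² − 60·q₀² = 49 − 60 = -11.
  k = 1: m = 7, d = 11, a = ⌊(7 + 7)/11⌋ = 1; p/q = (1·7 + 1)/(1·1 + 0) = 8/1; p² − 60·q² = 64 − 60 = 4.
  k = 2: m = 4, d = 4, a = ⌊(7 + 4)/4⌋ = 2; p/q = (2·8 + 7)/(2·1 + 1) = 23/3; p² − 60·q² = 529 − 540 = -11.
  k = 3: m = 4, d = 11, a = ⌊(7 + 4)/11⌋ = 1; p/q = (1·23 + 8)/(1·3 + 1) = 31/4; p² − 60·q² = 961 − 960 = 1.
  The first convergent with p² − 60·q² = 1 gives the fundamental solution (x₁, y₁) = (31, 4).
Step 2: Apply the recurrence (x_{n+1}, y_{n+1}) = (x₁x_n + 60y₁y_n, x₁y_n + y₁x_n) repeatedly.
  From (x_1, y_1) = (31, 4): x_2 = 31·31 + 60·4·4 = 1921; y_2 = 31·4 + 4·31 = 248.
  From (x_2, y_2) = (1921, 248): x_3 = 31·1921 + 60·4·248 = 119071; y_3 = 31·248 + 4·1921 = 15372.
  From (x_3, y_3) = (119071, 15372): x_4 = 31·119071 + 60·4·15372 = 7380481; y_4 = 31·15372 + 4·119071 = 952816.
  From (x_4, y_4) = (7380481, 952816): x_5 = 31·7380481 + 60·4·952816 = 457470751; y_5 = 31·952816 + 4·7380481 = 59059220.
  From (x_5, y_5) = (457470751, 59059220): x_6 = 31·457470751 + 60·4·59059220 = 28355806081; y_6 = 31·59059220 + 4·457470751 = 3660718824.
Step 3: Verify x_6² - 60·y_6² = 804051738503276578561 - 804051738503276578560 = 1 (should be 1). ✓

(x_1, y_1) = (31, 4); (x_6, y_6) = (28355806081, 3660718824).


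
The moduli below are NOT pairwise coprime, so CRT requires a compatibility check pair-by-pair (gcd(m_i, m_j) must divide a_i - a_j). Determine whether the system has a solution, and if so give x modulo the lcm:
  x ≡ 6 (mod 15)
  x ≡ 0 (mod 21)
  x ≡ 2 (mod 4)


Moduli 15, 21, 4 are not pairwise coprime, so CRT works modulo lcm(m_i) when all pairwise compatibility conditions hold.
Pairwise compatibility: gcd(m_i, m_j) must divide a_i - a_j for every pair.
Merge one congruence at a time:
  Start: x ≡ 6 (mod 15).
  Combine with x ≡ 0 (mod 21): gcd(15, 21) = 3; 0 - 6 = -6, which IS divisible by 3, so compatible.
    Write x = 6 + 15·t and substitute into x ≡ 0 (mod 21): 15·t ≡ 0 − 6 = -6 (mod 21).
    Divide the congruence (and modulus) by g = 3: 5·t ≡ -2 (mod 7).
    Reduce coefficients mod 7: 5·t ≡ 5 (mod 7).
    The inverse of 5 mod 7 is 3 (since 5·3 = 15 = 2·7 + 1), so t ≡ 3·5 = 15 ≡ 1 (mod 7).
    Then x = 6 + 15·1 = 21, valid modulo lcm(15, 21) = 105: x ≡ 21 (mod 105).
  Combine with x ≡ 2 (mod 4): gcd(105, 4) = 1; 2 - 21 = -19, which IS divisible by 1, so compatible.
    Write x = 21 + 105·t and substitute into x ≡ 2 (mod 4): 105·t ≡ 2 − 21 = -19 (mod 4).
    Reduce coefficients mod 4: 1·t ≡ 1 (mod 4).
    So t ≡ 1 (mod 4).
    Then x = 21 + 105·1 = 126, valid modulo lcm(105, 4) = 420: x ≡ 126 (mod 420).
Verify: 126 mod 15 = 6, 126 mod 21 = 0, 126 mod 4 = 2.

x ≡ 126 (mod 420).


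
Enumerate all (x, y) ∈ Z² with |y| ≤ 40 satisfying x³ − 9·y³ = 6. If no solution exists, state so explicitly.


The equation is x³ - 9y³ = 6. For fixed y, x³ = 9·y³ + 6, so a solution requires the RHS to be a perfect cube.
Strategy: iterate y from -40 to 40, compute RHS = 9·y³ + 6, and check whether it is a (positive or negative) perfect cube.
Check small values of y:
  y = 0: RHS = 6 is not a perfect cube.
  y = 1: RHS = 15 is not a perfect cube.
  y = -1: RHS = -3 is not a perfect cube.
  y = 2: RHS = 78 is not a perfect cube.
  y = -2: RHS = -66 is not a perfect cube.
  y = 3: RHS = 249 is not a perfect cube.
  y = -3: RHS = -237 is not a perfect cube.
Continuing the search up to |y| = 40 finds no solutions either.
No (x, y) in the scanned range satisfies the equation.

No integer solutions with |y| ≤ 40.


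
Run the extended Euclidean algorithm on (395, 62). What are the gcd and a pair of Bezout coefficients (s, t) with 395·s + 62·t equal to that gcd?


Euclidean algorithm on (395, 62) — divide until remainder is 0:
  395 = 6 · 62 + 23
  62 = 2 · 23 + 16
  23 = 1 · 16 + 7
  16 = 2 · 7 + 2
  7 = 3 · 2 + 1
  2 = 2 · 1 + 0
gcd(395, 62) = 1.
Track Bezout coefficients alongside the remainders: start with r₀ = 395 = a·1 + b·0 (s = 1, t = 0) and r₁ = 62 = a·0 + b·1 (s = 0, t = 1); each new remainder r_{k+1} = r_{k-1} − q_k·r_k inherits s_{k+1} = s_{k-1} − q_k·s_k, t_{k+1} = t_{k-1} − q_k·t_k, so r_k = a·s_k + b·t_k at every step:
  q = 6: r = 23, s = 1 − 6·0 = 1, t = 0 − 6·1 = -6  (check: 395·1 + 62·(-6) = 23)
  q = 2: r = 16, s = 0 − 2·1 = -2, t = 1 − 2·(-6) = 13  (check: 395·(-2) + 62·13 = 16)
  q = 1: r = 7, s = 1 − 1·(-2) = 3, t = -6 − 1·13 = -19  (check: 395·3 + 62·(-19) = 7)
  q = 2: r = 2, s = -2 − 2·3 = -8, t = 13 − 2·(-19) = 51  (check: 395·(-8) + 62·51 = 2)
  q = 3: r = 1, s = 3 − 3·(-8) = 27, t = -19 − 3·51 = -172  (check: 395·27 + 62·(-172) = 1)
The row with r = 1 (the gcd) gives the Bezout coefficients s = 27, t = -172.
Result: 395 · (27) + 62 · (-172) = 1.

gcd(395, 62) = 1; s = 27, t = -172 (check: 395·27 + 62·(-172) = 1).


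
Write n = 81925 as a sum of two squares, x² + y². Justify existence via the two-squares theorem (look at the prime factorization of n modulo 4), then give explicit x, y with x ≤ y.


Step 1: Factor n = 81925 = 5^2 · 29 · 113.
Step 2: Check the mod-4 condition on each prime factor: 5 ≡ 1 (mod 4), exponent 2; 29 ≡ 1 (mod 4), exponent 1; 113 ≡ 1 (mod 4), exponent 1.
All primes ≡ 3 (mod 4) appear to even exponent (or don't appear), so by the two-squares theorem n IS expressible as a sum of two squares.
Step 3: Build a representation. Group n = k² · m with k = 5 and m = 29 · 113 = 3277 (a product of primes ≡ 1 (mod 4)); a representation of m scales to one of n via (k·x)² + (k·y)² = k²(x² + y²). Each prime p ≡ 1 (mod 4) is itself a sum of two squares; find a² by testing p − a² for a perfect square:
  29: 29 − 1² = 28, 29 − 2² = 25 = 5² ⇒ 29 = 2² + 5².
  113: 113 − 1² = 112, 113 − 2² = 109, 113 − 3² = 104, 113 − 4² = 97, 113 − 5² = 88, 113 − 6² = 77, 113 − 7² = 64 = 8² ⇒ 113 = 7² + 8².
  Combine using the Brahmagupta–Fibonacci identity (a² + b²)(c² + d²) = (ac − bd)² + (ad + bc)² = (ac + bd)² + (ad − bc)²:
  29 · 113 = 3277: from (2² + 5²)(7² + 8²), take (2·7 − 5·8, 2·8 + 5·7) = (14 − 40, 16 + 35) = (-26, 51); dropping signs (only squares matter) gives (26, 51); check 26² + 51² = 676 + 2601 = 3277 ✓.
  Scale by k = 5: (5·26, 5·51) = (130, 255).
Step 4: Order so x ≤ y and verify: 130² + 255² = 16900 + 65025 = 81925 = n. ✓

n = 81925 = 130² + 255² (one valid representation with x ≤ y).


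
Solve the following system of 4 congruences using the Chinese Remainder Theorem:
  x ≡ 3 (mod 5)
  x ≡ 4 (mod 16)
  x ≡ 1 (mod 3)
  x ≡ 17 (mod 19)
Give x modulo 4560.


Product of moduli M = 5 · 16 · 3 · 19 = 4560.
Merge one congruence at a time:
  Start: x ≡ 3 (mod 5).
  Combine with x ≡ 4 (mod 16); new modulus lcm = 80.
    Write x = 3 + 5·t and substitute into x ≡ 4 (mod 16): 5·t ≡ 4 − 3 = 1 (mod 16).
    The inverse of 5 mod 16 is 13 (since 5·13 = 65 = 4·16 + 1), so t ≡ 13·1 = 13 ≡ 13 (mod 16).
    Then x = 3 + 5·13 = 68, valid modulo lcm(5, 16) = 80: x ≡ 68 (mod 80).
  Combine with x ≡ 1 (mod 3); new modulus lcm = 240.
    Write x = 68 + 80·t and substitute into x ≡ 1 (mod 3): 80·t ≡ 1 − 68 = -67 (mod 3).
    Reduce coefficients mod 3: 2·t ≡ 2 (mod 3).
    The inverse of 2 mod 3 is 2 (since 2·2 = 4 = 1·3 + 1), so t ≡ 2·2 = 4 ≡ 1 (mod 3).
    Then x = 68 + 80·1 = 148, valid modulo lcm(80, 3) = 240: x ≡ 148 (mod 240).
  Combine with x ≡ 17 (mod 19); new modulus lcm = 4560.
    Write x = 148 + 240·t and substitute into x ≡ 17 (mod 19): 240·t ≡ 17 − 148 = -131 (mod 19).
    Reduce coefficients mod 19: 12·t ≡ 2 (mod 19).
    The inverse of 12 mod 19 is 8 (since 12·8 = 96 = 5·19 + 1), so t ≡ 8·2 = 16 ≡ 16 (mod 19).
    Then x = 148 + 240·16 = 3988, valid modulo lcm(240, 19) = 4560: x ≡ 3988 (mod 4560).
Verify against each original: 3988 mod 5 = 3, 3988 mod 16 = 4, 3988 mod 3 = 1, 3988 mod 19 = 17.

x ≡ 3988 (mod 4560).


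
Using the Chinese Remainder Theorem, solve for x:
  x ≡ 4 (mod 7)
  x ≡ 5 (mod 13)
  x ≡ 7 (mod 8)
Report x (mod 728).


Moduli 7, 13, 8 are pairwise coprime; by CRT there is a unique solution modulo M = 7 · 13 · 8 = 728.
Solve pairwise, accumulating the modulus:
  Start with x ≡ 4 (mod 7).
  Combine with x ≡ 5 (mod 13): since gcd(7, 13) = 1, we get a unique residue mod 91.
    Write x = 4 + 7·t and substitute into x ≡ 5 (mod 13): 7·t ≡ 5 − 4 = 1 (mod 13).
    The inverse of 7 mod 13 is 2 (since 7·2 = 14 = 1·13 + 1), so t ≡ 2·1 = 2 ≡ 2 (mod 13).
    Then x = 4 + 7·2 = 18, valid modulo lcm(7, 13) = 91: x ≡ 18 (mod 91).
  Combine with x ≡ 7 (mod 8): since gcd(91, 8) = 1, we get a unique residue mod 728.
    Write x = 18 + 91·t and substitute into x ≡ 7 (mod 8): 91·t ≡ 7 − 18 = -11 (mod 8).
    Reduce coefficients mod 8: 3·t ≡ 5 (mod 8).
    The inverse of 3 mod 8 is 3 (since 3·3 = 9 = 1·8 + 1), so t ≡ 3·5 = 15 ≡ 7 (mod 8).
    Then x = 18 + 91·7 = 655, valid modulo lcm(91, 8) = 728: x ≡ 655 (mod 728).
Verify: 655 mod 7 = 4 ✓, 655 mod 13 = 5 ✓, 655 mod 8 = 7 ✓.

x ≡ 655 (mod 728).


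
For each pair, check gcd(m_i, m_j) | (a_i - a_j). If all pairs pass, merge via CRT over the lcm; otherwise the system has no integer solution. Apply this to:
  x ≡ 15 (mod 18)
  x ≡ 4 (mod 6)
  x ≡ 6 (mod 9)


Moduli 18, 6, 9 are not pairwise coprime, so CRT works modulo lcm(m_i) when all pairwise compatibility conditions hold.
Pairwise compatibility: gcd(m_i, m_j) must divide a_i - a_j for every pair.
Merge one congruence at a time:
  Start: x ≡ 15 (mod 18).
  Combine with x ≡ 4 (mod 6): gcd(18, 6) = 6, and 4 - 15 = -11 is NOT divisible by 6.
    ⇒ system is inconsistent (no integer solution).

No solution (the system is inconsistent).


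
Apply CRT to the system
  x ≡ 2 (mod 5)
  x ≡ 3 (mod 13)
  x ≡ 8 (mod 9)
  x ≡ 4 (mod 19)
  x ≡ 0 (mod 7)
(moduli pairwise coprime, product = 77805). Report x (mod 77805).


Product of moduli M = 5 · 13 · 9 · 19 · 7 = 77805.
Merge one congruence at a time:
  Start: x ≡ 2 (mod 5).
  Combine with x ≡ 3 (mod 13); new modulus lcm = 65.
    Write x = 2 + 5·t and substitute into x ≡ 3 (mod 13): 5·t ≡ 3 − 2 = 1 (mod 13).
    The inverse of 5 mod 13 is 8 (since 5·8 = 40 = 3·13 + 1), so t ≡ 8·1 = 8 ≡ 8 (mod 13).
    Then x = 2 + 5·8 = 42, valid modulo lcm(5, 13) = 65: x ≡ 42 (mod 65).
  Combine with x ≡ 8 (mod 9); new modulus lcm = 585.
    Write x = 42 + 65·t and substitute into x ≡ 8 (mod 9): 65·t ≡ 8 − 42 = -34 (mod 9).
    Reduce coefficients mod 9: 2·t ≡ 2 (mod 9).
    The inverse of 2 mod 9 is 5 (since 2·5 = 10 = 1·9 + 1), so t ≡ 5·2 = 10 ≡ 1 (mod 9).
    Then x = 42 + 65·1 = 107, valid modulo lcm(65, 9) = 585: x ≡ 107 (mod 585).
  Combine with x ≡ 4 (mod 19); new modulus lcm = 11115.
    Write x = 107 + 585·t and substitute into x ≡ 4 (mod 19): 585·t ≡ 4 − 107 = -103 (mod 19).
    Reduce coefficients mod 19: 15·t ≡ 11 (mod 19).
    The inverse of 15 mod 19 is 14 (since 15·14 = 210 = 11·19 + 1), so t ≡ 14·11 = 154 ≡ 2 (mod 19).
    Then x = 107 + 585·2 = 1277, valid modulo lcm(585, 19) = 11115: x ≡ 1277 (mod 11115).
  Combine with x ≡ 0 (mod 7); new modulus lcm = 77805.
    Write x = 1277 + 11115·t and substitute into x ≡ 0 (mod 7): 11115·t ≡ 0 − 1277 = -1277 (mod 7).
    Reduce coefficients mod 7: 6·t ≡ 4 (mod 7).
    The inverse of 6 mod 7 is 6 (since 6·6 = 36 = 5·7 + 1), so t ≡ 6·4 = 24 ≡ 3 (mod 7).
    Then x = 1277 + 11115·3 = 34622, valid modulo lcm(11115, 7) = 77805: x ≡ 34622 (mod 77805).
Verify against each original: 34622 mod 5 = 2, 34622 mod 13 = 3, 34622 mod 9 = 8, 34622 mod 19 = 4, 34622 mod 7 = 0.

x ≡ 34622 (mod 77805).


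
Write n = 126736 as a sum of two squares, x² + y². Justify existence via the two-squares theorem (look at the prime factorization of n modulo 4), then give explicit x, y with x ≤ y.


Step 1: Factor n = 126736 = 2^4 · 89^2.
Step 2: Check the mod-4 condition on each prime factor: 2 = 2 (special); 89 ≡ 1 (mod 4), exponent 2.
All primes ≡ 3 (mod 4) appear to even exponent (or don't appear), so by the two-squares theorem n IS expressible as a sum of two squares.
Step 3: Build a representation. Group n = k² · m with k = 4 and m = 89 · 89 = 7921 (a product of primes ≡ 1 (mod 4)); a representation of m scales to one of n via (k·x)² + (k·y)² = k²(x² + y²). Each prime p ≡ 1 (mod 4) is itself a sum of two squares; find a² by testing p − a² for a perfect square:
  89: 89 − 1² = 88, 89 − 2² = 85, 89 − 3² = 80, 89 − 4² = 73, 89 − 5² = 64 = 8² ⇒ 89 = 5² + 8².
  Combine using the Brahmagupta–Fibonacci identity (a² + b²)(c² + d²) = (ac − bd)² + (ad + bc)² = (ac + bd)² + (ad − bc)²:
  89 · 89 = 7921: from (5² + 8²)(5² + 8²), take (5·5 − 8·8, 5·8 + 8·5) = (25 − 64, 40 + 40) = (-39, 80); dropping signs (only squares matter) gives (39, 80); check 39² + 80² = 1521 + 6400 = 7921 ✓.
  Scale by k = 4: (4·39, 4·80) = (156, 320).
Step 4: Order so x ≤ y and verify: 156² + 320² = 24336 + 102400 = 126736 = n. ✓

n = 126736 = 156² + 320² (one valid representation with x ≤ y).


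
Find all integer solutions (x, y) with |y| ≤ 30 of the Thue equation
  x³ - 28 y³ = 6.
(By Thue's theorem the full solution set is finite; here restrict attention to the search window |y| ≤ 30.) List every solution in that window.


The equation is x³ - 28y³ = 6. For fixed y, x³ = 28·y³ + 6, so a solution requires the RHS to be a perfect cube.
Strategy: iterate y from -30 to 30, compute RHS = 28·y³ + 6, and check whether it is a (positive or negative) perfect cube.
Check small values of y:
  y = 0: RHS = 6 is not a perfect cube.
  y = 1: RHS = 34 is not a perfect cube.
  y = -1: RHS = -22 is not a perfect cube.
  y = 2: RHS = 230 is not a perfect cube.
  y = -2: RHS = -218 is not a perfect cube.
  y = 3: RHS = 762 is not a perfect cube.
  y = -3: RHS = -750 is not a perfect cube.
Continuing the search up to |y| = 30 finds no solutions either.
No (x, y) in the scanned range satisfies the equation.

No integer solutions with |y| ≤ 30.


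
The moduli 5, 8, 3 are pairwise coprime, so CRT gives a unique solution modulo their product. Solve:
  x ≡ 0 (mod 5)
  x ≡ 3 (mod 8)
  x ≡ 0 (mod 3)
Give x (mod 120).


Moduli 5, 8, 3 are pairwise coprime; by CRT there is a unique solution modulo M = 5 · 8 · 3 = 120.
Solve pairwise, accumulating the modulus:
  Start with x ≡ 0 (mod 5).
  Combine with x ≡ 3 (mod 8): since gcd(5, 8) = 1, we get a unique residue mod 40.
    Write x = 0 + 5·t and substitute into x ≡ 3 (mod 8): 5·t ≡ 3 − 0 = 3 (mod 8).
    The inverse of 5 mod 8 is 5 (since 5·5 = 25 = 3·8 + 1), so t ≡ 5·3 = 15 ≡ 7 (mod 8).
    Then x = 0 + 5·7 = 35, valid modulo lcm(5, 8) = 40: x ≡ 35 (mod 40).
  Combine with x ≡ 0 (mod 3): since gcd(40, 3) = 1, we get a unique residue mod 120.
    Write x = 35 + 40·t and substitute into x ≡ 0 (mod 3): 40·t ≡ 0 − 35 = -35 (mod 3).
    Reduce coefficients mod 3: 1·t ≡ 1 (mod 3).
    So t ≡ 1 (mod 3).
    Then x = 35 + 40·1 = 75, valid modulo lcm(40, 3) = 120: x ≡ 75 (mod 120).
Verify: 75 mod 5 = 0 ✓, 75 mod 8 = 3 ✓, 75 mod 3 = 0 ✓.

x ≡ 75 (mod 120).


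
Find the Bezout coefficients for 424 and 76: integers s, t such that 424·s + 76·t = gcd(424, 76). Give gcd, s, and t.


Euclidean algorithm on (424, 76) — divide until remainder is 0:
  424 = 5 · 76 + 44
  76 = 1 · 44 + 32
  44 = 1 · 32 + 12
  32 = 2 · 12 + 8
  12 = 1 · 8 + 4
  8 = 2 · 4 + 0
gcd(424, 76) = 4.
Track Bezout coefficients alongside the remainders: start with r₀ = 424 = a·1 + b·0 (s = 1, t = 0) and r₁ = 76 = a·0 + b·1 (s = 0, t = 1); each new remainder r_{k+1} = r_{k-1} − q_k·r_k inherits s_{k+1} = s_{k-1} − q_k·s_k, t_{k+1} = t_{k-1} − q_k·t_k, so r_k = a·s_k + b·t_k at every step:
  q = 5: r = 44, s = 1 − 5·0 = 1, t = 0 − 5·1 = -5  (check: 424·1 + 76·(-5) = 44)
  q = 1: r = 32, s = 0 − 1·1 = -1, t = 1 − 1·(-5) = 6  (check: 424·(-1) + 76·6 = 32)
  q = 1: r = 12, s = 1 − 1·(-1) = 2, t = -5 − 1·6 = -11  (check: 424·2 + 76·(-11) = 12)
  q = 2: r = 8, s = -1 − 2·2 = -5, t = 6 − 2·(-11) = 28  (check: 424·(-5) + 76·28 = 8)
  q = 1: r = 4, s = 2 − 1·(-5) = 7, t = -11 − 1·28 = -39  (check: 424·7 + 76·(-39) = 4)
The row with r = 4 (the gcd) gives the Bezout coefficients s = 7, t = -39.
Result: 424 · (7) + 76 · (-39) = 4.

gcd(424, 76) = 4; s = 7, t = -39 (check: 424·7 + 76·(-39) = 4).


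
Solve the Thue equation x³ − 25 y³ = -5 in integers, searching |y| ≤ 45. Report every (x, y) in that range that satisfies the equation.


The equation is x³ - 25y³ = -5. For fixed y, x³ = 25·y³ − 5, so a solution requires the RHS to be a perfect cube.
Strategy: iterate y from -45 to 45, compute RHS = 25·y³ − 5, and check whether it is a (positive or negative) perfect cube.
Check small values of y:
  y = 0: RHS = -5 is not a perfect cube.
  y = 1: RHS = 20 is not a perfect cube.
  y = -1: RHS = -30 is not a perfect cube.
  y = 2: RHS = 195 is not a perfect cube.
  y = -2: RHS = -205 is not a perfect cube.
  y = 3: RHS = 670 is not a perfect cube.
  y = -3: RHS = -680 is not a perfect cube.
Continuing the search up to |y| = 45 finds no solutions either.
No (x, y) in the scanned range satisfies the equation.

No integer solutions with |y| ≤ 45.


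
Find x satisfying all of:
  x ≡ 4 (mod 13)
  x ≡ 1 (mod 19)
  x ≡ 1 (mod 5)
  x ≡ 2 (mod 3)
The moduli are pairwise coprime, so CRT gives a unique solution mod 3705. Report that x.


Product of moduli M = 13 · 19 · 5 · 3 = 3705.
Merge one congruence at a time:
  Start: x ≡ 4 (mod 13).
  Combine with x ≡ 1 (mod 19); new modulus lcm = 247.
    Write x = 4 + 13·t and substitute into x ≡ 1 (mod 19): 13·t ≡ 1 − 4 = -3 (mod 19).
    Reduce coefficients mod 19: 13·t ≡ 16 (mod 19).
    The inverse of 13 mod 19 is 3 (since 13·3 = 39 = 2·19 + 1), so t ≡ 3·16 = 48 ≡ 10 (mod 19).
    Then x = 4 + 13·10 = 134, valid modulo lcm(13, 19) = 247: x ≡ 134 (mod 247).
  Combine with x ≡ 1 (mod 5); new modulus lcm = 1235.
    Write x = 134 + 247·t and substitute into x ≡ 1 (mod 5): 247·t ≡ 1 − 134 = -133 (mod 5).
    Reduce coefficients mod 5: 2·t ≡ 2 (mod 5).
    The inverse of 2 mod 5 is 3 (since 2·3 = 6 = 1·5 + 1), so t ≡ 3·2 = 6 ≡ 1 (mod 5).
    Then x = 134 + 247·1 = 381, valid modulo lcm(247, 5) = 1235: x ≡ 381 (mod 1235).
  Combine with x ≡ 2 (mod 3); new modulus lcm = 3705.
    Write x = 381 + 1235·t and substitute into x ≡ 2 (mod 3): 1235·t ≡ 2 − 381 = -379 (mod 3).
    Reduce coefficients mod 3: 2·t ≡ 2 (mod 3).
    The inverse of 2 mod 3 is 2 (since 2·2 = 4 = 1·3 + 1), so t ≡ 2·2 = 4 ≡ 1 (mod 3).
    Then x = 381 + 1235·1 = 1616, valid modulo lcm(1235, 3) = 3705: x ≡ 1616 (mod 3705).
Verify against each original: 1616 mod 13 = 4, 1616 mod 19 = 1, 1616 mod 5 = 1, 1616 mod 3 = 2.

x ≡ 1616 (mod 3705).
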